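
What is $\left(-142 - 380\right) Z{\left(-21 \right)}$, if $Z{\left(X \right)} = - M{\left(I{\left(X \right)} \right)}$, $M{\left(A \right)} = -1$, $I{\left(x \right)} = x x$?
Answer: $-522$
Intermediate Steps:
$I{\left(x \right)} = x^{2}$
$Z{\left(X \right)} = 1$ ($Z{\left(X \right)} = \left(-1\right) \left(-1\right) = 1$)
$\left(-142 - 380\right) Z{\left(-21 \right)} = \left(-142 - 380\right) 1 = \left(-522\right) 1 = -522$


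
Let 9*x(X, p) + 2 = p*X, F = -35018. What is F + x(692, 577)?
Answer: 28040/3 ≈ 9346.7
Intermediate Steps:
x(X, p) = -2/9 + X*p/9 (x(X, p) = -2/9 + (p*X)/9 = -2/9 + (X*p)/9 = -2/9 + X*p/9)
F + x(692, 577) = -35018 + (-2/9 + (⅑)*692*577) = -35018 + (-2/9 + 399284/9) = -35018 + 133094/3 = 28040/3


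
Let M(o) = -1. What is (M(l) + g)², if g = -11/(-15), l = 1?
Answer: 16/225 ≈ 0.071111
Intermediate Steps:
g = 11/15 (g = -11*(-1/15) = 11/15 ≈ 0.73333)
(M(l) + g)² = (-1 + 11/15)² = (-4/15)² = 16/225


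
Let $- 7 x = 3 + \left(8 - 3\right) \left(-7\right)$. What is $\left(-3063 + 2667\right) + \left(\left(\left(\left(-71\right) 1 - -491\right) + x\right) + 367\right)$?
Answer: $\frac{2769}{7} \approx 395.57$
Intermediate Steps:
$x = \frac{32}{7}$ ($x = - \frac{3 + \left(8 - 3\right) \left(-7\right)}{7} = - \frac{3 + 5 \left(-7\right)}{7} = - \frac{3 - 35}{7} = \left(- \frac{1}{7}\right) \left(-32\right) = \frac{32}{7} \approx 4.5714$)
$\left(-3063 + 2667\right) + \left(\left(\left(\left(-71\right) 1 - -491\right) + x\right) + 367\right) = \left(-3063 + 2667\right) + \left(\left(\left(\left(-71\right) 1 - -491\right) + \frac{32}{7}\right) + 367\right) = -396 + \left(\left(\left(-71 + 491\right) + \frac{32}{7}\right) + 367\right) = -396 + \left(\left(420 + \frac{32}{7}\right) + 367\right) = -396 + \left(\frac{2972}{7} + 367\right) = -396 + \frac{5541}{7} = \frac{2769}{7}$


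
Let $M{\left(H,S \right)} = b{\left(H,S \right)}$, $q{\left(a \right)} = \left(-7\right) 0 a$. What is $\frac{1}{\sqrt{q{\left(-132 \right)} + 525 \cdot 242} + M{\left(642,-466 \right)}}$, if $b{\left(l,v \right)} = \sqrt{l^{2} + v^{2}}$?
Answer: $\frac{1}{2 \sqrt{157330} + 55 \sqrt{42}} \approx 0.00086976$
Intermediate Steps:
$q{\left(a \right)} = 0$ ($q{\left(a \right)} = 0 a = 0$)
$M{\left(H,S \right)} = \sqrt{H^{2} + S^{2}}$
$\frac{1}{\sqrt{q{\left(-132 \right)} + 525 \cdot 242} + M{\left(642,-466 \right)}} = \frac{1}{\sqrt{0 + 525 \cdot 242} + \sqrt{642^{2} + \left(-466\right)^{2}}} = \frac{1}{\sqrt{0 + 127050} + \sqrt{412164 + 217156}} = \frac{1}{\sqrt{127050} + \sqrt{629320}} = \frac{1}{55 \sqrt{42} + 2 \sqrt{157330}} = \frac{1}{2 \sqrt{157330} + 55 \sqrt{42}}$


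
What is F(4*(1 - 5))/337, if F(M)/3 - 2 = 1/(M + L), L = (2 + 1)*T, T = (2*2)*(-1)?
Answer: 165/9436 ≈ 0.017486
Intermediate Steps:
T = -4 (T = 4*(-1) = -4)
L = -12 (L = (2 + 1)*(-4) = 3*(-4) = -12)
F(M) = 6 + 3/(-12 + M) (F(M) = 6 + 3/(M - 12) = 6 + 3/(-12 + M))
F(4*(1 - 5))/337 = (3*(-23 + 2*(4*(1 - 5)))/(-12 + 4*(1 - 5)))/337 = (3*(-23 + 2*(4*(-4)))/(-12 + 4*(-4)))*(1/337) = (3*(-23 + 2*(-16))/(-12 - 16))*(1/337) = (3*(-23 - 32)/(-28))*(1/337) = (3*(-1/28)*(-55))*(1/337) = (165/28)*(1/337) = 165/9436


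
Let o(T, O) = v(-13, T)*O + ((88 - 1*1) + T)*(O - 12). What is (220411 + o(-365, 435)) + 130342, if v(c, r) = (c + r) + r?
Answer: -90046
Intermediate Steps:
v(c, r) = c + 2*r
o(T, O) = O*(-13 + 2*T) + (-12 + O)*(87 + T) (o(T, O) = (-13 + 2*T)*O + ((88 - 1*1) + T)*(O - 12) = O*(-13 + 2*T) + ((88 - 1) + T)*(-12 + O) = O*(-13 + 2*T) + (87 + T)*(-12 + O) = O*(-13 + 2*T) + (-12 + O)*(87 + T))
(220411 + o(-365, 435)) + 130342 = (220411 + (-1044 - 12*(-365) + 74*435 + 3*435*(-365))) + 130342 = (220411 + (-1044 + 4380 + 32190 - 476325)) + 130342 = (220411 - 440799) + 130342 = -220388 + 130342 = -90046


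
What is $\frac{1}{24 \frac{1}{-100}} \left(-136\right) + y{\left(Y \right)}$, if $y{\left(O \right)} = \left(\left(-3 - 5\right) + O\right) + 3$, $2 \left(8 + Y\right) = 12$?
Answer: $\frac{1679}{3} \approx 559.67$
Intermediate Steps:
$Y = -2$ ($Y = -8 + \frac{1}{2} \cdot 12 = -8 + 6 = -2$)
$y{\left(O \right)} = -5 + O$ ($y{\left(O \right)} = \left(-8 + O\right) + 3 = -5 + O$)
$\frac{1}{24 \frac{1}{-100}} \left(-136\right) + y{\left(Y \right)} = \frac{1}{24 \frac{1}{-100}} \left(-136\right) - 7 = \frac{1}{24 \left(- \frac{1}{100}\right)} \left(-136\right) - 7 = \frac{1}{- \frac{6}{25}} \left(-136\right) - 7 = \left(- \frac{25}{6}\right) \left(-136\right) - 7 = \frac{1700}{3} - 7 = \frac{1679}{3}$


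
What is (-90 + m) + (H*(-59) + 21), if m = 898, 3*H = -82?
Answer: 7325/3 ≈ 2441.7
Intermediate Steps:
H = -82/3 (H = (1/3)*(-82) = -82/3 ≈ -27.333)
(-90 + m) + (H*(-59) + 21) = (-90 + 898) + (-82/3*(-59) + 21) = 808 + (4838/3 + 21) = 808 + 4901/3 = 7325/3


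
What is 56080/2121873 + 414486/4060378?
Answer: 553596325259/4307803223997 ≈ 0.12851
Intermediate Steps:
56080/2121873 + 414486/4060378 = 56080*(1/2121873) + 414486*(1/4060378) = 56080/2121873 + 207243/2030189 = 553596325259/4307803223997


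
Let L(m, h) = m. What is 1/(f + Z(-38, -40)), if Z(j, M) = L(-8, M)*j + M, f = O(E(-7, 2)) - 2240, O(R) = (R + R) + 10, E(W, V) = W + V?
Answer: -1/1976 ≈ -0.00050607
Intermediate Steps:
E(W, V) = V + W
O(R) = 10 + 2*R (O(R) = 2*R + 10 = 10 + 2*R)
f = -2240 (f = (10 + 2*(2 - 7)) - 2240 = (10 + 2*(-5)) - 2240 = (10 - 10) - 2240 = 0 - 2240 = -2240)
Z(j, M) = M - 8*j (Z(j, M) = -8*j + M = M - 8*j)
1/(f + Z(-38, -40)) = 1/(-2240 + (-40 - 8*(-38))) = 1/(-2240 + (-40 + 304)) = 1/(-2240 + 264) = 1/(-1976) = -1/1976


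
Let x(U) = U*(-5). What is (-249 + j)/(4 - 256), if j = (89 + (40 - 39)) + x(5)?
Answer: 46/63 ≈ 0.73016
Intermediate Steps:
x(U) = -5*U
j = 65 (j = (89 + (40 - 39)) - 5*5 = (89 + 1) - 25 = 90 - 25 = 65)
(-249 + j)/(4 - 256) = (-249 + 65)/(4 - 256) = -184/(-252) = -184*(-1/252) = 46/63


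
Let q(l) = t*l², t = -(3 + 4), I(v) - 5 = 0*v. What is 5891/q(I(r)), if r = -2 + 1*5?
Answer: -5891/175 ≈ -33.663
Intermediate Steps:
r = 3 (r = -2 + 5 = 3)
I(v) = 5 (I(v) = 5 + 0*v = 5 + 0 = 5)
t = -7 (t = -1*7 = -7)
q(l) = -7*l²
5891/q(I(r)) = 5891/((-7*5²)) = 5891/((-7*25)) = 5891/(-175) = 5891*(-1/175) = -5891/175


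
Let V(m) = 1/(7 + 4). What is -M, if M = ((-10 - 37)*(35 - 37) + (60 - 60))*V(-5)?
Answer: -94/11 ≈ -8.5455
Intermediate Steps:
V(m) = 1/11
M = 94/11 (M = ((-10 - 37)*(35 - 37) + (60 - 60))*(1/11) = (-47*(-2) + 0)*(1/11) = (94 + 0)*(1/11) = 94*(1/11) = 94/11 ≈ 8.5455)
-M = -1*94/11 = -94/11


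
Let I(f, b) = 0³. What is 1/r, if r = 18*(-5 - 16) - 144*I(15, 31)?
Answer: -1/378 ≈ -0.0026455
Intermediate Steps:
I(f, b) = 0
r = -378 (r = 18*(-5 - 16) - 144*0 = 18*(-21) + 0 = -378 + 0 = -378)
1/r = 1/(-378) = -1/378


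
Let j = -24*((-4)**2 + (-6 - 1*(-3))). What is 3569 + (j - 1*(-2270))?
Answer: 5527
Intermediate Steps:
j = -312 (j = -24*(16 + (-6 + 3)) = -24*(16 - 3) = -24*13 = -312)
3569 + (j - 1*(-2270)) = 3569 + (-312 - 1*(-2270)) = 3569 + (-312 + 2270) = 3569 + 1958 = 5527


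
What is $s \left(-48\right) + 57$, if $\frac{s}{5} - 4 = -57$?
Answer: $12777$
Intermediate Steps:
$s = -265$ ($s = 20 + 5 \left(-57\right) = 20 - 285 = -265$)
$s \left(-48\right) + 57 = \left(-265\right) \left(-48\right) + 57 = 12720 + 57 = 12777$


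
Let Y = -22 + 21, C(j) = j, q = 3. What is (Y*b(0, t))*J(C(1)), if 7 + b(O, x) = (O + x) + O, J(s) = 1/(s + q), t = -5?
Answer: 3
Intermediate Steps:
J(s) = 1/(3 + s) (J(s) = 1/(s + 3) = 1/(3 + s))
b(O, x) = -7 + x + 2*O (b(O, x) = -7 + ((O + x) + O) = -7 + (x + 2*O) = -7 + x + 2*O)
Y = -1
(Y*b(0, t))*J(C(1)) = (-(-7 - 5 + 2*0))/(3 + 1) = -(-7 - 5 + 0)/4 = -1*(-12)*(¼) = 12*(¼) = 3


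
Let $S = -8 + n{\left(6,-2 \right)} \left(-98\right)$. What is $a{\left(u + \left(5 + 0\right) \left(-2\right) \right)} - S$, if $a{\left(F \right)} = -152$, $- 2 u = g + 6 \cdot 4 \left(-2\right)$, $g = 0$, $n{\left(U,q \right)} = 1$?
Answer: $-46$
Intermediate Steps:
$u = 24$ ($u = - \frac{0 + 6 \cdot 4 \left(-2\right)}{2} = - \frac{0 + 6 \left(-8\right)}{2} = - \frac{0 - 48}{2} = \left(- \frac{1}{2}\right) \left(-48\right) = 24$)
$S = -106$ ($S = -8 + 1 \left(-98\right) = -8 - 98 = -106$)
$a{\left(u + \left(5 + 0\right) \left(-2\right) \right)} - S = -152 - -106 = -152 + 106 = -46$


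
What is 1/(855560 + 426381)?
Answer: 1/1281941 ≈ 7.8007e-7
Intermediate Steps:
1/(855560 + 426381) = 1/1281941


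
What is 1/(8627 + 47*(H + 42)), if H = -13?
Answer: 1/9990 ≈ 0.00010010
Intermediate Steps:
1/(8627 + 47*(H + 42)) = 1/(8627 + 47*(-13 + 42)) = 1/(8627 + 47*29) = 1/(8627 + 1363) = 1/9990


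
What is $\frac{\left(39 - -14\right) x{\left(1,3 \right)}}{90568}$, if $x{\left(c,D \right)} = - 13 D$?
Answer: $- \frac{2067}{90568} \approx -0.022823$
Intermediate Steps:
$\frac{\left(39 - -14\right) x{\left(1,3 \right)}}{90568} = \frac{\left(39 - -14\right) \left(\left(-13\right) 3\right)}{90568} = \left(39 + 14\right) \left(-39\right) \frac{1}{90568} = 53 \left(-39\right) \frac{1}{90568} = \left(-2067\right) \frac{1}{90568} = - \frac{2067}{90568}$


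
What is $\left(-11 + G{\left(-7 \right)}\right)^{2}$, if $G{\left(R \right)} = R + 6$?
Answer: $144$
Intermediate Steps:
$G{\left(R \right)} = 6 + R$
$\left(-11 + G{\left(-7 \right)}\right)^{2} = \left(-11 + \left(6 - 7\right)\right)^{2} = \left(-11 - 1\right)^{2} = \left(-12\right)^{2} = 144$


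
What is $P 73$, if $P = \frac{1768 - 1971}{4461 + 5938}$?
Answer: $- \frac{14819}{10399} \approx -1.425$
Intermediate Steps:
$P = - \frac{203}{10399} \approx -0.019521$
$P 73 = \left(- \frac{203}{10399}\right) 73 = - \frac{14819}{10399}$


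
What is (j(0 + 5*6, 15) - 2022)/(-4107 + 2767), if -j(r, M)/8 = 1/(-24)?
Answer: 1213/804 ≈ 1.5087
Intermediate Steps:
j(r, M) = ⅓ (j(r, M) = -8/(-24) = -8*(-1/24) = ⅓)
(j(0 + 5*6, 15) - 2022)/(-4107 + 2767) = (⅓ - 2022)/(-4107 + 2767) = -6065/3/(-1340) = -6065/3*(-1/1340) = 1213/804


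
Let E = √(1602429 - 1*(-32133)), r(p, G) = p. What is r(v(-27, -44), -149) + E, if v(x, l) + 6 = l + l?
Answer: -94 + 3*√181618 ≈ 1184.5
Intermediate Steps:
v(x, l) = -6 + 2*l (v(x, l) = -6 + (l + l) = -6 + 2*l)
E = 3*√181618 (E = √(1602429 + 32133) = √1634562 = 3*√181618 ≈ 1278.5)
r(v(-27, -44), -149) + E = (-6 + 2*(-44)) + 3*√181618 = (-6 - 88) + 3*√181618 = -94 + 3*√181618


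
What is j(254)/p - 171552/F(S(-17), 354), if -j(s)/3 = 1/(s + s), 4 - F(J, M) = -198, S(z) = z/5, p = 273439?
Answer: -11914887861615/14029608212 ≈ -849.27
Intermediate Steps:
S(z) = z/5 (S(z) = z*(⅕) = z/5)
F(J, M) = 202 (F(J, M) = 4 - 1*(-198) = 4 + 198 = 202)
j(s) = -3/(2*s) (j(s) = -3/(s + s) = -3*1/(2*s) = -3/(2*s))
j(254)/p - 171552/F(S(-17), 354) = -3/2/254/273439 - 171552/202 = -3/2*1/254*(1/273439) - 171552*1/202 = -3/508*1/273439 - 85776/101 = -3/138907012 - 85776/101 = -11914887861615/14029608212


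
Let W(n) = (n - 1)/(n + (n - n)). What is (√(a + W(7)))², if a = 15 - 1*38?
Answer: -155/7 ≈ -22.143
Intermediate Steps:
W(n) = (-1 + n)/n (W(n) = (-1 + n)/(n + 0) = (-1 + n)/n)
a = -23 (a = 15 - 38 = -23)
(√(a + W(7)))² = (√(-23 + (-1 + 7)/7))² = (√(-23 + (⅐)*6))² = (√(-23 + 6/7))² = (√(-155/7))² = (I*√1085/7)² = -155/7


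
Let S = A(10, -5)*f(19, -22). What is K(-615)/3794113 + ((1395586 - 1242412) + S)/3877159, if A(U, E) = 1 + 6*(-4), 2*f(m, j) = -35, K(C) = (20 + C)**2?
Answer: 355508692749/2674614429994 ≈ 0.13292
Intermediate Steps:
f(m, j) = -35/2 (f(m, j) = (1/2)*(-35) = -35/2)
A(U, E) = -23 (A(U, E) = 1 - 24 = -23)
S = 805/2 (S = -23*(-35/2) = 805/2 ≈ 402.50)
K(-615)/3794113 + ((1395586 - 1242412) + S)/3877159 = (20 - 615)**2/3794113 + ((1395586 - 1242412) + 805/2)/3877159 = (-595)**2*(1/3794113) + (153174 + 805/2)*(1/3877159) = 354025*(1/3794113) + (307153/2)*(1/3877159) = 354025/3794113 + 27923/704938 = 355508692749/2674614429994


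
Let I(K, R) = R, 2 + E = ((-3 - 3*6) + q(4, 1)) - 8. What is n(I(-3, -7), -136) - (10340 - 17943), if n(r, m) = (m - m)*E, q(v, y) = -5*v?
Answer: 7603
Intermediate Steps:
E = -51 (E = -2 + (((-3 - 3*6) - 5*4) - 8) = -2 + (((-3 - 18) - 20) - 8) = -2 + ((-21 - 20) - 8) = -2 + (-41 - 8) = -2 - 49 = -51)
n(r, m) = 0 (n(r, m) = (m - m)*(-51) = 0*(-51) = 0)
n(I(-3, -7), -136) - (10340 - 17943) = 0 - (10340 - 17943) = 0 - 1*(-7603) = 0 + 7603 = 7603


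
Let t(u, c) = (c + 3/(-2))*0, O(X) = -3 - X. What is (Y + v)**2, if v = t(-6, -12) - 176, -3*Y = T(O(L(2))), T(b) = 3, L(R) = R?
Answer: 31329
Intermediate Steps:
Y = -1 (Y = -1/3*3 = -1)
t(u, c) = 0 (t(u, c) = (c + 3*(-1/2))*0 = (c - 3/2)*0 = (-3/2 + c)*0 = 0)
v = -176 (v = 0 - 176 = -176)
(Y + v)**2 = (-1 - 176)**2 = (-177)**2 = 31329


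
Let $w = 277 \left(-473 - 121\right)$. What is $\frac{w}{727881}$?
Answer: $- \frac{4986}{22057} \approx -0.22605$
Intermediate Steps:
$w = -164538$ ($w = 277 \left(-594\right) = -164538$)
$\frac{w}{727881} = - \frac{164538}{727881} = \left(-164538\right) \frac{1}{727881} = - \frac{4986}{22057}$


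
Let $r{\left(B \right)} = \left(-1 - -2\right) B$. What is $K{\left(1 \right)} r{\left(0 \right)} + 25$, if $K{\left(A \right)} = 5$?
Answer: $25$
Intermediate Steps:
$r{\left(B \right)} = B$ ($r{\left(B \right)} = \left(-1 + 2\right) B = 1 B = B$)
$K{\left(1 \right)} r{\left(0 \right)} + 25 = 5 \cdot 0 + 25 = 0 + 25 = 25$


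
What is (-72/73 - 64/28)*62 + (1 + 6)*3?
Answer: -92933/511 ≈ -181.86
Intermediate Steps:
(-72/73 - 64/28)*62 + (1 + 6)*3 = (-72*1/73 - 64*1/28)*62 + 7*3 = (-72/73 - 16/7)*62 + 21 = -1672/511*62 + 21 = -103664/511 + 21 = -92933/511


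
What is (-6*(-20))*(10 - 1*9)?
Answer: 120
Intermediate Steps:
(-6*(-20))*(10 - 1*9) = 120*(10 - 9) = 120*1 = 120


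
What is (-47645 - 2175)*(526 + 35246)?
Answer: -1782161040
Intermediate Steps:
(-47645 - 2175)*(526 + 35246) = -49820*35772 = -1782161040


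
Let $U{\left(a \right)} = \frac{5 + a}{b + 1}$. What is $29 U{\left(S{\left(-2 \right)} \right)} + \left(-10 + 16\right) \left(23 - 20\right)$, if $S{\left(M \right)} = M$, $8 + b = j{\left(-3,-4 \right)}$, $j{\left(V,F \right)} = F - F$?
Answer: $\frac{39}{7} \approx 5.5714$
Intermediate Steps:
$j{\left(V,F \right)} = 0$
$b = -8$ ($b = -8 + 0 = -8$)
$U{\left(a \right)} = - \frac{5}{7} - \frac{a}{7}$ ($U{\left(a \right)} = \frac{5 + a}{-8 + 1} = \frac{5 + a}{-7} = \left(5 + a\right) \left(- \frac{1}{7}\right) = - \frac{5}{7} - \frac{a}{7}$)
$29 U{\left(S{\left(-2 \right)} \right)} + \left(-10 + 16\right) \left(23 - 20\right) = 29 \left(- \frac{5}{7} - - \frac{2}{7}\right) + \left(-10 + 16\right) \left(23 - 20\right) = 29 \left(- \frac{5}{7} + \frac{2}{7}\right) + 6 \cdot 3 = 29 \left(- \frac{3}{7}\right) + 18 = - \frac{87}{7} + 18 = \frac{39}{7}$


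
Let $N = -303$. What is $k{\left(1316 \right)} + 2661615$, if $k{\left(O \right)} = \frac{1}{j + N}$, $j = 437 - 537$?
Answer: $\frac{1072630844}{403} \approx 2.6616 \cdot 10^{6}$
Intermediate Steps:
$j = -100$ ($j = 437 - 537 = -100$)
$k{\left(O \right)} = - \frac{1}{403}$ ($k{\left(O \right)} = \frac{1}{-100 - 303} = \frac{1}{-403} = - \frac{1}{403}$)
$k{\left(1316 \right)} + 2661615 = - \frac{1}{403} + 2661615 = \frac{1072630844}{403}$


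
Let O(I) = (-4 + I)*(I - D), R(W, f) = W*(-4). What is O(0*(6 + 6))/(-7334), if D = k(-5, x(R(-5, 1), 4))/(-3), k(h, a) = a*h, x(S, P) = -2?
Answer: 20/11001 ≈ 0.0018180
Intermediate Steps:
R(W, f) = -4*W
D = -10/3 (D = -2*(-5)/(-3) = 10*(-⅓) = -10/3 ≈ -3.3333)
O(I) = (-4 + I)*(10/3 + I) (O(I) = (-4 + I)*(I - 1*(-10/3)) = (-4 + I)*(I + 10/3) = (-4 + I)*(10/3 + I))
O(0*(6 + 6))/(-7334) = (-40/3 + (0*(6 + 6))² - 0*(6 + 6))/(-7334) = (-40/3 + (0*12)² - 0*12)*(-1/7334) = (-40/3 + 0² - ⅔*0)*(-1/7334) = (-40/3 + 0 + 0)*(-1/7334) = -40/3*(-1/7334) = 20/11001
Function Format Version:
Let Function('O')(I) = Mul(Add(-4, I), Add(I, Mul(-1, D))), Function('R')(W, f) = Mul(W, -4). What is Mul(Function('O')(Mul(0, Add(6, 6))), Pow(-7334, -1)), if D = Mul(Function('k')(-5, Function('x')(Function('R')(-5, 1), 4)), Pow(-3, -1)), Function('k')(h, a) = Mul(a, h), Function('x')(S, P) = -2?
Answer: Rational(20, 11001) ≈ 0.0018180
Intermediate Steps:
Function('R')(W, f) = Mul(-4, W)
D = Rational(-10, 3) (D = Mul(Mul(-2, -5), Pow(-3, -1)) = Mul(10, Rational(-1, 3)) = Rational(-10, 3) ≈ -3.3333)
Function('O')(I) = Mul(Add(-4, I), Add(Rational(10, 3), I)) (Function('O')(I) = Mul(Add(-4, I), Add(I, Mul(-1, Rational(-10, 3)))) = Mul(Add(-4, I), Add(I, Rational(10, 3))) = Mul(Add(-4, I), Add(Rational(10, 3), I)))
Mul(Function('O')(Mul(0, Add(6, 6))), Pow(-7334, -1)) = Mul(Add(Rational(-40, 3), Pow(Mul(0, Add(6, 6)), 2), Mul(Rational(-2, 3), Mul(0, Add(6, 6)))), Pow(-7334, -1)) = Mul(Add(Rational(-40, 3), Pow(Mul(0, 12), 2), Mul(Rational(-2, 3), Mul(0, 12))), Rational(-1, 7334)) = Mul(Add(Rational(-40, 3), Pow(0, 2), Mul(Rational(-2, 3), 0)), Rational(-1, 7334)) = Mul(Add(Rational(-40, 3), 0, 0), Rational(-1, 7334)) = Mul(Rational(-40, 3), Rational(-1, 7334)) = Rational(20, 11001)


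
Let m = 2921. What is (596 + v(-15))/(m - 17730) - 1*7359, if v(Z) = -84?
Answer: -108979943/14809 ≈ -7359.0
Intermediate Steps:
(596 + v(-15))/(m - 17730) - 1*7359 = (596 - 84)/(2921 - 17730) - 1*7359 = 512/(-14809) - 7359 = 512*(-1/14809) - 7359 = -512/14809 - 7359 = -108979943/14809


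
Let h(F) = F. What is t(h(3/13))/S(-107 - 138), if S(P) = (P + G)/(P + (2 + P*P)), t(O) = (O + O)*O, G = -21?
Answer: -538038/22477 ≈ -23.937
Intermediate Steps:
t(O) = 2*O² (t(O) = (2*O)*O = 2*O²)
S(P) = (-21 + P)/(2 + P + P²) (S(P) = (P - 21)/(P + (2 + P*P)) = (-21 + P)/(P + (2 + P²)) = (-21 + P)/(2 + P + P²))
t(h(3/13))/S(-107 - 138) = (2*(3/13)²)/(((-21 + (-107 - 138))/(2 + (-107 - 138) + (-107 - 138)²))) = (2*(3*(1/13))²)/(((-21 - 245)/(2 - 245 + (-245)²))) = (2*(3/13)²)/((-266/(2 - 245 + 60025))) = (2*(9/169))/((-266/59782)) = 18/(169*(((1/59782)*(-266)))) = 18/(169*(-133/29891)) = (18/169)*(-29891/133) = -538038/22477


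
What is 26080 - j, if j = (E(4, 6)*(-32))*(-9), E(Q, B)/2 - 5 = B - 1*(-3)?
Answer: 18016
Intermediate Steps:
E(Q, B) = 16 + 2*B (E(Q, B) = 10 + 2*(B - 1*(-3)) = 10 + 2*(B + 3) = 10 + 2*(3 + B) = 10 + (6 + 2*B) = 16 + 2*B)
j = 8064 (j = ((16 + 2*6)*(-32))*(-9) = ((16 + 12)*(-32))*(-9) = (28*(-32))*(-9) = -896*(-9) = 8064)
26080 - j = 26080 - 1*8064 = 26080 - 8064 = 18016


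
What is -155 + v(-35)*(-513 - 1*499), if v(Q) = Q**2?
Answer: -1239855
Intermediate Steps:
-155 + v(-35)*(-513 - 1*499) = -155 + (-35)**2*(-513 - 1*499) = -155 + 1225*(-513 - 499) = -155 + 1225*(-1012) = -155 - 1239700 = -1239855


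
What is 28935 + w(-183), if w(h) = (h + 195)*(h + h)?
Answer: 24543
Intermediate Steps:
w(h) = 2*h*(195 + h) (w(h) = (195 + h)*(2*h) = 2*h*(195 + h))
28935 + w(-183) = 28935 + 2*(-183)*(195 - 183) = 28935 + 2*(-183)*12 = 28935 - 4392 = 24543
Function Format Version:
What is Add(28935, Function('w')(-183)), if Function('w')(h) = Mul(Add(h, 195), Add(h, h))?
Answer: 24543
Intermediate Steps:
Function('w')(h) = Mul(2, h, Add(195, h)) (Function('w')(h) = Mul(Add(195, h), Mul(2, h)) = Mul(2, h, Add(195, h)))
Add(28935, Function('w')(-183)) = Add(28935, Mul(2, -183, Add(195, -183))) = Add(28935, Mul(2, -183, 12)) = Add(28935, -4392) = 24543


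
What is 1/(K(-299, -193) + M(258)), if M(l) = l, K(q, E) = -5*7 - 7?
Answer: 1/216 ≈ 0.0046296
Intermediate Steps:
K(q, E) = -42 (K(q, E) = -35 - 7 = -42)
1/(K(-299, -193) + M(258)) = 1/(-42 + 258) = 1/216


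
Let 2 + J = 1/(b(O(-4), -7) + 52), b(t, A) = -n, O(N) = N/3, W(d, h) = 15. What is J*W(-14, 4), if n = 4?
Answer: -475/16 ≈ -29.688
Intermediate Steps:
O(N) = N/3 (O(N) = N*(1/3) = N/3)
b(t, A) = -4 (b(t, A) = -1*4 = -4)
J = -95/48 (J = -2 + 1/(-4 + 52) = -2 + 1/48 = -95/48 ≈ -1.9792)
J*W(-14, 4) = -95/48*15 = -475/16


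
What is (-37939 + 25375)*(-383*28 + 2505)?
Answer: 103263516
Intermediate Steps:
(-37939 + 25375)*(-383*28 + 2505) = -12564*(-10724 + 2505) = -12564*(-8219) = 103263516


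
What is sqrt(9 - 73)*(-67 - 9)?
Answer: -608*I ≈ -608.0*I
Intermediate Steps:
sqrt(9 - 73)*(-67 - 9) = sqrt(-64)*(-76) = (8*I)*(-76) = -608*I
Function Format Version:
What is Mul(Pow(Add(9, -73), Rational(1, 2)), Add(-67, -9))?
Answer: Mul(-608, I) ≈ Mul(-608.00, I)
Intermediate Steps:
Mul(Pow(Add(9, -73), Rational(1, 2)), Add(-67, -9)) = Mul(Pow(-64, Rational(1, 2)), -76) = Mul(Mul(8, I), -76) = Mul(-608, I)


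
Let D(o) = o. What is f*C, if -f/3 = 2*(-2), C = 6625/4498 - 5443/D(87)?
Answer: -47812478/65221 ≈ -733.08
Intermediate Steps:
C = -23906239/391326 (C = 6625/4498 - 5443/87 = -23906239/391326 ≈ -61.090)
f = 12 (f = -6*(-2) = -3*(-4) = 12)
f*C = 12*(-23906239/391326) = -47812478/65221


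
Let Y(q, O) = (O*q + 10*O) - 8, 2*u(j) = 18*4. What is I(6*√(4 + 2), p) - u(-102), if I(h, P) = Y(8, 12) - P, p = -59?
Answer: 231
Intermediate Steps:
u(j) = 36 (u(j) = (18*4)/2 = (½)*72 = 36)
Y(q, O) = -8 + 10*O + O*q (Y(q, O) = (10*O + O*q) - 8 = -8 + 10*O + O*q)
I(h, P) = 208 - P (I(h, P) = (-8 + 10*12 + 12*8) - P = (-8 + 120 + 96) - P = 208 - P)
I(6*√(4 + 2), p) - u(-102) = (208 - 1*(-59)) - 1*36 = (208 + 59) - 36 = 267 - 36 = 231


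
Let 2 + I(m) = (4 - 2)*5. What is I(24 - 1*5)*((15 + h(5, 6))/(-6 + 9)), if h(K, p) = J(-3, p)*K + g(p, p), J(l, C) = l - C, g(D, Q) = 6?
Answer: -64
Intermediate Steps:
I(m) = 8 (I(m) = -2 + (4 - 2)*5 = -2 + 2*5 = -2 + 10 = 8)
h(K, p) = 6 + K*(-3 - p) (h(K, p) = (-3 - p)*K + 6 = K*(-3 - p) + 6 = 6 + K*(-3 - p))
I(24 - 1*5)*((15 + h(5, 6))/(-6 + 9)) = 8*((15 + (6 - 1*5*(3 + 6)))/(-6 + 9)) = 8*((15 + (6 - 1*5*9))/3) = 8*((15 + (6 - 45))*(⅓)) = 8*((15 - 39)*(⅓)) = 8*(-24*⅓) = 8*(-8) = -64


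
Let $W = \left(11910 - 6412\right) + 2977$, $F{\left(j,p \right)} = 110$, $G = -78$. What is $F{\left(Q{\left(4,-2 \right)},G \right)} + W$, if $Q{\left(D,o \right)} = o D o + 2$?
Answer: $8585$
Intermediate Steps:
$Q{\left(D,o \right)} = 2 + D o^{2}$ ($Q{\left(D,o \right)} = D o o + 2 = D o^{2} + 2 = 2 + D o^{2}$)
$W = 8475$ ($W = 5498 + 2977 = 8475$)
$F{\left(Q{\left(4,-2 \right)},G \right)} + W = 110 + 8475 = 8585$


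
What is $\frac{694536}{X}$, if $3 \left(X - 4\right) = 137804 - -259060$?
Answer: $\frac{173634}{33073} \approx 5.25$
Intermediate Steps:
$X = 132292$ ($X = 4 + \frac{137804 - -259060}{3} = 4 + \frac{137804 + 259060}{3} = 4 + \frac{1}{3} \cdot 396864 = 4 + 132288 = 132292$)
$\frac{694536}{X} = \frac{694536}{132292} = 694536 \cdot \frac{1}{132292} = \frac{173634}{33073}$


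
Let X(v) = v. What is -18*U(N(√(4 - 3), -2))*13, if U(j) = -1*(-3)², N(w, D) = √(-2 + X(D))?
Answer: 2106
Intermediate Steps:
N(w, D) = √(-2 + D)
U(j) = -9 (U(j) = -1*9 = -9)
-18*U(N(√(4 - 3), -2))*13 = -18*(-9)*13 = 162*13 = 2106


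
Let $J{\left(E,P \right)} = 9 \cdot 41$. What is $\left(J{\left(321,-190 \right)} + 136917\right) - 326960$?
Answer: $-189674$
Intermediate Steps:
$J{\left(E,P \right)} = 369$
$\left(J{\left(321,-190 \right)} + 136917\right) - 326960 = \left(369 + 136917\right) - 326960 = 137286 - 326960 = -189674$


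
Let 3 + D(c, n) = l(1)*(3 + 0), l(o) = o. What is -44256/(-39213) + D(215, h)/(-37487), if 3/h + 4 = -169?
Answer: 14752/13071 ≈ 1.1286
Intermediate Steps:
h = -3/173 (h = 3/(-4 - 169) = 3/(-173) = 3*(-1/173) = -3/173 ≈ -0.017341)
D(c, n) = 0 (D(c, n) = -3 + 1*(3 + 0) = -3 + 1*3 = -3 + 3 = 0)
-44256/(-39213) + D(215, h)/(-37487) = -44256/(-39213) + 0/(-37487) = -44256*(-1/39213) + 0*(-1/37487) = 14752/13071 + 0 = 14752/13071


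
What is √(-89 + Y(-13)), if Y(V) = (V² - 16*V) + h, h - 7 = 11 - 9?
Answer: 3*√33 ≈ 17.234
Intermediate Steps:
h = 9 (h = 7 + (11 - 9) = 7 + 2 = 9)
Y(V) = 9 + V² - 16*V (Y(V) = (V² - 16*V) + 9 = 9 + V² - 16*V)
√(-89 + Y(-13)) = √(-89 + (9 + (-13)² - 16*(-13))) = √(-89 + (9 + 169 + 208)) = √(-89 + 386) = √297 = 3*√33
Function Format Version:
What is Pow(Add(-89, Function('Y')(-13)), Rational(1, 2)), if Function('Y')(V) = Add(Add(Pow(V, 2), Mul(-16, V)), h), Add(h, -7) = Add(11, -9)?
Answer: Mul(3, Pow(33, Rational(1, 2))) ≈ 17.234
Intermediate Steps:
h = 9 (h = Add(7, Add(11, -9)) = Add(7, 2) = 9)
Function('Y')(V) = Add(9, Pow(V, 2), Mul(-16, V)) (Function('Y')(V) = Add(Add(Pow(V, 2), Mul(-16, V)), 9) = Add(9, Pow(V, 2), Mul(-16, V)))
Pow(Add(-89, Function('Y')(-13)), Rational(1, 2)) = Pow(Add(-89, Add(9, Pow(-13, 2), Mul(-16, -13))), Rational(1, 2)) = Pow(Add(-89, Add(9, 169, 208)), Rational(1, 2)) = Pow(Add(-89, 386), Rational(1, 2)) = Pow(297, Rational(1, 2)) = Mul(3, Pow(33, Rational(1, 2)))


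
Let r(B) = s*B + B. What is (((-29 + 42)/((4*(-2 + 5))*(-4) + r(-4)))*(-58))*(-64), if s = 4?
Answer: -12064/17 ≈ -709.65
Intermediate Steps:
r(B) = 5*B (r(B) = 4*B + B = 5*B)
(((-29 + 42)/((4*(-2 + 5))*(-4) + r(-4)))*(-58))*(-64) = (((-29 + 42)/((4*(-2 + 5))*(-4) + 5*(-4)))*(-58))*(-64) = ((13/((4*3)*(-4) - 20))*(-58))*(-64) = ((13/(12*(-4) - 20))*(-58))*(-64) = ((13/(-48 - 20))*(-58))*(-64) = ((13/(-68))*(-58))*(-64) = ((13*(-1/68))*(-58))*(-64) = -13/68*(-58)*(-64) = (377/34)*(-64) = -12064/17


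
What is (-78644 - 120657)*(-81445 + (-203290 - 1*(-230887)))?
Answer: 10731960248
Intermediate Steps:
(-78644 - 120657)*(-81445 + (-203290 - 1*(-230887))) = -199301*(-81445 + (-203290 + 230887)) = -199301*(-81445 + 27597) = -199301*(-53848) = 10731960248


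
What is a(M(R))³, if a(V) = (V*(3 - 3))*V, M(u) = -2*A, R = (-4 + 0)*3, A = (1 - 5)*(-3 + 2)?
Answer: 0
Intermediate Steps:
A = 4 (A = -4*(-1) = 4)
R = -12 (R = -4*3 = -12)
M(u) = -8 (M(u) = -2*4 = -8)
a(V) = 0 (a(V) = (V*0)*V = 0*V = 0)
a(M(R))³ = 0³ = 0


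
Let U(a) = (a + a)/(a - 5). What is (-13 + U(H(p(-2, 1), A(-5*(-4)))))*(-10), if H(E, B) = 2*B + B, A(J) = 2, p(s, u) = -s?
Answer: 10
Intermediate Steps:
H(E, B) = 3*B
U(a) = 2*a/(-5 + a) (U(a) = (2*a)/(-5 + a) = 2*a/(-5 + a))
(-13 + U(H(p(-2, 1), A(-5*(-4)))))*(-10) = (-13 + 2*(3*2)/(-5 + 3*2))*(-10) = (-13 + 2*6/(-5 + 6))*(-10) = (-13 + 2*6/1)*(-10) = (-13 + 2*6*1)*(-10) = (-13 + 12)*(-10) = -1*(-10) = 10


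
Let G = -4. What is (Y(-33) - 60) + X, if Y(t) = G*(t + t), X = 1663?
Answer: 1867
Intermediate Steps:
Y(t) = -8*t (Y(t) = -4*(t + t) = -8*t)
(Y(-33) - 60) + X = (-8*(-33) - 60) + 1663 = (264 - 60) + 1663 = 204 + 1663 = 1867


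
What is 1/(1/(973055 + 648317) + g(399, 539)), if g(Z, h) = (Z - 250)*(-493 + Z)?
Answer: -1621372/22708936231 ≈ -7.1398e-5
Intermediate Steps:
g(Z, h) = (-493 + Z)*(-250 + Z) (g(Z, h) = (-250 + Z)*(-493 + Z) = (-493 + Z)*(-250 + Z))
1/(1/(973055 + 648317) + g(399, 539)) = 1/(1/(973055 + 648317) + (123250 + 399**2 - 743*399)) = 1/(1/1621372 + (123250 + 159201 - 296457)) = 1/(1/1621372 - 14006) = 1/(-22708936231/1621372) = -1621372/22708936231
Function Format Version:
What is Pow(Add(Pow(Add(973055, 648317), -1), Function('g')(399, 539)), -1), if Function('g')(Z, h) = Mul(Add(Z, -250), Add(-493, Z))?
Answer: Rational(-1621372, 22708936231) ≈ -7.1398e-5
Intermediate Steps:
Function('g')(Z, h) = Mul(Add(-493, Z), Add(-250, Z)) (Function('g')(Z, h) = Mul(Add(-250, Z), Add(-493, Z)) = Mul(Add(-493, Z), Add(-250, Z)))
Pow(Add(Pow(Add(973055, 648317), -1), Function('g')(399, 539)), -1) = Pow(Add(Pow(Add(973055, 648317), -1), Add(123250, Pow(399, 2), Mul(-743, 399))), -1) = Pow(Add(Pow(1621372, -1), Add(123250, 159201, -296457)), -1) = Pow(Add(Rational(1, 1621372), -14006), -1) = Pow(Rational(-22708936231, 1621372), -1) = Rational(-1621372, 22708936231)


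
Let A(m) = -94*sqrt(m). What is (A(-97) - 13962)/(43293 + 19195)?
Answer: -6981/31244 - 47*I*sqrt(97)/31244 ≈ -0.22343 - 0.014816*I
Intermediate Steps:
(A(-97) - 13962)/(43293 + 19195) = (-94*I*sqrt(97) - 13962)/(43293 + 19195) = (-94*I*sqrt(97) - 13962)/62488 = (-94*I*sqrt(97) - 13962)*(1/62488) = (-13962 - 94*I*sqrt(97))*(1/62488) = -6981/31244 - 47*I*sqrt(97)/31244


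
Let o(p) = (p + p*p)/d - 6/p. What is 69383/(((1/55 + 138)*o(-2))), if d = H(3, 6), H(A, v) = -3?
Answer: 11448195/53137 ≈ 215.45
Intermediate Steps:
d = -3
o(p) = -6/p - p/3 - p²/3 (o(p) = (p + p*p)/(-3) - 6/p = (p + p²)*(-⅓) - 6/p = (-p/3 - p²/3) - 6/p = -6/p - p/3 - p²/3)
69383/(((1/55 + 138)*o(-2))) = 69383/(((1/55 + 138)*((⅓)*(-18 + (-2)²*(-1 - 1*(-2)))/(-2)))) = 69383/(((1/55 + 138)*((⅓)*(-½)*(-18 + 4*(-1 + 2))))) = 69383/((7591*((⅓)*(-½)*(-18 + 4*1))/55)) = 69383/((7591*((⅓)*(-½)*(-18 + 4))/55)) = 69383/((7591*((⅓)*(-½)*(-14))/55)) = 69383/(((7591/55)*(7/3))) = 69383/(53137/165) = 69383*(165/53137) = 11448195/53137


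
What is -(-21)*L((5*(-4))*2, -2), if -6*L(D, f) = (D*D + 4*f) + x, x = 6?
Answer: -5593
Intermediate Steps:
L(D, f) = -1 - 2*f/3 - D²/6 (L(D, f) = -((D*D + 4*f) + 6)/6 = -((D² + 4*f) + 6)/6 = -(6 + D² + 4*f)/6 = -1 - 2*f/3 - D²/6)
-(-21)*L((5*(-4))*2, -2) = -(-21)*(-1 - ⅔*(-2) - ((5*(-4))*2)²/6) = -(-21)*(-1 + 4/3 - (-20*2)²/6) = -(-21)*(-1 + 4/3 - ⅙*(-40)²) = -(-21)*(-1 + 4/3 - ⅙*1600) = -(-21)*(-1 + 4/3 - 800/3) = -(-21)*(-799)/3 = -1*5593 = -5593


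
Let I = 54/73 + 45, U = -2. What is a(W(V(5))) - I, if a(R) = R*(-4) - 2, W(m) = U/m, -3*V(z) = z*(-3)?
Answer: -16841/365 ≈ -46.140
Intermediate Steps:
V(z) = z (V(z) = -z*(-3)/3 = -(-1)*z = z)
W(m) = -2/m
a(R) = -2 - 4*R (a(R) = -4*R - 2 = -2 - 4*R)
I = 3339/73 (I = (1/73)*54 + 45 = 54/73 + 45 = 3339/73 ≈ 45.740)
a(W(V(5))) - I = (-2 - (-8)/5) - 1*3339/73 = (-2 - (-8)/5) - 3339/73 = (-2 - 4*(-⅖)) - 3339/73 = (-2 + 8/5) - 3339/73 = -⅖ - 3339/73 = -16841/365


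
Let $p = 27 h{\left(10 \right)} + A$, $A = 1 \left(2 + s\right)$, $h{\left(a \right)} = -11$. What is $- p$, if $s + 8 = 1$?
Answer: $302$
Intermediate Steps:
$s = -7$ ($s = -8 + 1 = -7$)
$A = -5$ ($A = 1 \left(2 - 7\right) = 1 \left(-5\right) = -5$)
$p = -302$ ($p = 27 \left(-11\right) - 5 = -297 - 5 = -302$)
$- p = \left(-1\right) \left(-302\right) = 302$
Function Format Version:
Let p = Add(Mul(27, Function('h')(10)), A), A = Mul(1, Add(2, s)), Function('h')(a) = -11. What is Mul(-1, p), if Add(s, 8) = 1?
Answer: 302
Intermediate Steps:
s = -7 (s = Add(-8, 1) = -7)
A = -5 (A = Mul(1, Add(2, -7)) = Mul(1, -5) = -5)
p = -302 (p = Add(Mul(27, -11), -5) = Add(-297, -5) = -302)
Mul(-1, p) = Mul(-1, -302) = 302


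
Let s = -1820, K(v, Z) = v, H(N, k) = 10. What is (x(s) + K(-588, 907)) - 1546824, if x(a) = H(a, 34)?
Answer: -1547402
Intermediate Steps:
x(a) = 10
(x(s) + K(-588, 907)) - 1546824 = (10 - 588) - 1546824 = -578 - 1546824 = -1547402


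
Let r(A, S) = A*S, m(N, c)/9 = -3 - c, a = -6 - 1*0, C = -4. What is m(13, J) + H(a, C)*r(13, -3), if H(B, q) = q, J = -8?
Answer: 201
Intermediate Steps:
a = -6 (a = -6 + 0 = -6)
m(N, c) = -27 - 9*c (m(N, c) = 9*(-3 - c) = -27 - 9*c)
m(13, J) + H(a, C)*r(13, -3) = (-27 - 9*(-8)) - 52*(-3) = (-27 + 72) - 4*(-39) = 45 + 156 = 201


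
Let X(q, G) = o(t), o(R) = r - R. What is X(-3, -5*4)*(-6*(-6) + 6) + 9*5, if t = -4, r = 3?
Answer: 339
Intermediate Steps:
o(R) = 3 - R
X(q, G) = 7 (X(q, G) = 3 - 1*(-4) = 3 + 4 = 7)
X(-3, -5*4)*(-6*(-6) + 6) + 9*5 = 7*(-6*(-6) + 6) + 9*5 = 7*(36 + 6) + 45 = 7*42 + 45 = 294 + 45 = 339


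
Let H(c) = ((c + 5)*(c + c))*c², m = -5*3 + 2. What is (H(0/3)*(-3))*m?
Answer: 0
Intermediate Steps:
m = -13 (m = -15 + 2 = -13)
H(c) = 2*c³*(5 + c) (H(c) = ((5 + c)*(2*c))*c² = (2*c*(5 + c))*c² = 2*c³*(5 + c))
(H(0/3)*(-3))*m = ((2*(0/3)³*(5 + 0/3))*(-3))*(-13) = ((2*(0*(⅓))³*(5 + 0*(⅓)))*(-3))*(-13) = ((2*0³*(5 + 0))*(-3))*(-13) = ((2*0*5)*(-3))*(-13) = (0*(-3))*(-13) = 0*(-13) = 0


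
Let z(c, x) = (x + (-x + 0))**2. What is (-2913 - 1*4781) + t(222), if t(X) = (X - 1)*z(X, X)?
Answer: -7694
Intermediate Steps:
z(c, x) = 0 (z(c, x) = (x - x)**2 = 0**2 = 0)
t(X) = 0 (t(X) = (X - 1)*0 = (-1 + X)*0 = 0)
(-2913 - 1*4781) + t(222) = (-2913 - 1*4781) + 0 = (-2913 - 4781) + 0 = -7694 + 0 = -7694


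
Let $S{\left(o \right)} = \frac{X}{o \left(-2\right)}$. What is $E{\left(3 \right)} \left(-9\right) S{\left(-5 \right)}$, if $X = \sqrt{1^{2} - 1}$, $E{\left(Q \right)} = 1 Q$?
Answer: $0$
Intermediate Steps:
$E{\left(Q \right)} = Q$
$X = 0$ ($X = \sqrt{1 - 1} = \sqrt{0} = 0$)
$S{\left(o \right)} = 0$ ($S{\left(o \right)} = \frac{0}{o \left(-2\right)} = \frac{0}{\left(-2\right) o} = 0 \left(- \frac{1}{2 o}\right) = 0$)
$E{\left(3 \right)} \left(-9\right) S{\left(-5 \right)} = 3 \left(-9\right) 0 = \left(-27\right) 0 = 0$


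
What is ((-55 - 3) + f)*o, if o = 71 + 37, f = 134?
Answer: 8208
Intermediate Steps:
o = 108
((-55 - 3) + f)*o = ((-55 - 3) + 134)*108 = (-58 + 134)*108 = 76*108 = 8208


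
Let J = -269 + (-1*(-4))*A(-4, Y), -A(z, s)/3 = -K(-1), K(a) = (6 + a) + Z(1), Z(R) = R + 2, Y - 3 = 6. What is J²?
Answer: 29929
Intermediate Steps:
Y = 9 (Y = 3 + 6 = 9)
Z(R) = 2 + R
K(a) = 9 + a (K(a) = (6 + a) + (2 + 1) = (6 + a) + 3 = 9 + a)
A(z, s) = 24 (A(z, s) = -(-3)*(9 - 1) = -(-3)*8 = -3*(-8) = 24)
J = -173 (J = -269 - 1*(-4)*24 = -269 + 4*24 = -269 + 96 = -173)
J² = (-173)² = 29929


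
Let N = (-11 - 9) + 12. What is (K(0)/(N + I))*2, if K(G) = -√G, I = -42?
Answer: 0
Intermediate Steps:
N = -8 (N = -20 + 12 = -8)
(K(0)/(N + I))*2 = ((-√0)/(-8 - 42))*2 = ((-1*0)/(-50))*2 = -1/50*0*2 = 0*2 = 0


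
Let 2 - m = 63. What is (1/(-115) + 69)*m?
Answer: -483974/115 ≈ -4208.5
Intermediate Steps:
m = -61 (m = 2 - 1*63 = 2 - 63 = -61)
(1/(-115) + 69)*m = (1/(-115) + 69)*(-61) = (-1/115 + 69)*(-61) = (7934/115)*(-61) = -483974/115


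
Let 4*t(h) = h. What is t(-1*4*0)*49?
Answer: 0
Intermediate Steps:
t(h) = h/4
t(-1*4*0)*49 = ((-1*4*0)/4)*49 = ((-4*0)/4)*49 = ((1/4)*0)*49 = 0*49 = 0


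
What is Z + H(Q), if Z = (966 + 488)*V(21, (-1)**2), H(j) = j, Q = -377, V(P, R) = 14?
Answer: 19979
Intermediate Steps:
Z = 20356 (Z = (966 + 488)*14 = 1454*14 = 20356)
Z + H(Q) = 20356 - 377 = 19979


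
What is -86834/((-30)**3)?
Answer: 43417/13500 ≈ 3.2161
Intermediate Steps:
-86834/((-30)**3) = -86834/(-27000) = -86834*(-1/27000) = 43417/13500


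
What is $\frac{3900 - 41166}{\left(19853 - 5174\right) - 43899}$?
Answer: $\frac{6211}{4870} \approx 1.2754$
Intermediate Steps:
$\frac{3900 - 41166}{\left(19853 - 5174\right) - 43899} = - \frac{37266}{\left(19853 - 5174\right) - 43899} = - \frac{37266}{14679 - 43899} = - \frac{37266}{-29220} = \left(-37266\right) \left(- \frac{1}{29220}\right) = \frac{6211}{4870}$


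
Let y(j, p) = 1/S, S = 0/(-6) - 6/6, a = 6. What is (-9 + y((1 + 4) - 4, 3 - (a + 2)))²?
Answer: 100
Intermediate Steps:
S = -1 (S = 0*(-⅙) - 6*⅙ = 0 - 1 = -1)
y(j, p) = -1 (y(j, p) = 1/(-1) = -1)
(-9 + y((1 + 4) - 4, 3 - (a + 2)))² = (-9 - 1)² = (-10)² = 100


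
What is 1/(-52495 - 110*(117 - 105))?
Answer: -1/53815 ≈ -1.8582e-5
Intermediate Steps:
1/(-52495 - 110*(117 - 105)) = 1/(-52495 - 110*12) = 1/(-52495 - 1320) = 1/(-53815) = -1/53815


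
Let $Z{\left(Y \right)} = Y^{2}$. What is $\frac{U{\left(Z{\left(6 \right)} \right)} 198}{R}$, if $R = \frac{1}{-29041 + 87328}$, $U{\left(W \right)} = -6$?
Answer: $-69244956$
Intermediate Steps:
$R = \frac{1}{58287} \approx 1.7156 \cdot 10^{-5}$
$\frac{U{\left(Z{\left(6 \right)} \right)} 198}{R} = \left(-6\right) 198 \frac{1}{\frac{1}{58287}} = \left(-1188\right) 58287 = -69244956$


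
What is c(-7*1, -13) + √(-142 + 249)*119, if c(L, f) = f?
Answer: -13 + 119*√107 ≈ 1217.9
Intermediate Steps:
c(-7*1, -13) + √(-142 + 249)*119 = -13 + √(-142 + 249)*119 = -13 + √107*119 = -13 + 119*√107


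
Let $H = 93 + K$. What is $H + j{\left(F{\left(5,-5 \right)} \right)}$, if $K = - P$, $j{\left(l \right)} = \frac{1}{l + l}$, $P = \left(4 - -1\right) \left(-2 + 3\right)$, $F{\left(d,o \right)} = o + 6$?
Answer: $\frac{177}{2} \approx 88.5$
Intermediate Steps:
$F{\left(d,o \right)} = 6 + o$
$P = 5$ ($P = \left(4 + 1\right) 1 = 5 \cdot 1 = 5$)
$j{\left(l \right)} = \frac{1}{2 l}$
$K = -5$ ($K = \left(-1\right) 5 = -5$)
$H = 88$ ($H = 93 - 5 = 88$)
$H + j{\left(F{\left(5,-5 \right)} \right)} = 88 + \frac{1}{2 \left(6 - 5\right)} = 88 + \frac{1}{2 \cdot 1} = 88 + \frac{1}{2} \cdot 1 = 88 + \frac{1}{2} = \frac{177}{2}$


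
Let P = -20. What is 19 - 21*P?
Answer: 439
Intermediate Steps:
19 - 21*P = 19 - 21*(-20) = 19 + 420 = 439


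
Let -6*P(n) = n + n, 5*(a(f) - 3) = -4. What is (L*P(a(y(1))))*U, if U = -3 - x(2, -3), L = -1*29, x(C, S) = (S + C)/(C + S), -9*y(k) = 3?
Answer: -1276/15 ≈ -85.067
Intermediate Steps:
y(k) = -1/3 (y(k) = -1/9*3 = -1/3)
a(f) = 11/5 (a(f) = 3 + (1/5)*(-4) = 3 - 4/5 = 11/5)
x(C, S) = 1 (x(C, S) = (C + S)/(C + S) = 1)
L = -29
P(n) = -n/3 (P(n) = -(n + n)/6 = -n/3)
U = -4 (U = -3 - 1*1 = -3 - 1 = -4)
(L*P(a(y(1))))*U = -(-29)*11/(3*5)*(-4) = -29*(-11/15)*(-4) = (319/15)*(-4) = -1276/15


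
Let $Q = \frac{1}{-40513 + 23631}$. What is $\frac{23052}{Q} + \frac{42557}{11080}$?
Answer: $- \frac{4311935570563}{11080} \approx -3.8916 \cdot 10^{8}$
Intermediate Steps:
$Q = - \frac{1}{16882}$ ($Q = \frac{1}{-16882} = - \frac{1}{16882} \approx -5.9235 \cdot 10^{-5}$)
$\frac{23052}{Q} + \frac{42557}{11080} = \frac{23052}{- \frac{1}{16882}} + \frac{42557}{11080} = 23052 \left(-16882\right) + 42557 \cdot \frac{1}{11080} = -389163864 + \frac{42557}{11080} = - \frac{4311935570563}{11080}$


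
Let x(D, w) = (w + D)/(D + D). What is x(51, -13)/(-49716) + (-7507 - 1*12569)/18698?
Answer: -25451687239/23704539084 ≈ -1.0737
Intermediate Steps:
x(D, w) = (D + w)/(2*D) (x(D, w) = (D + w)/((2*D)) = (D + w)*(1/(2*D)) = (D + w)/(2*D))
x(51, -13)/(-49716) + (-7507 - 1*12569)/18698 = ((½)*(51 - 13)/51)/(-49716) + (-7507 - 1*12569)/18698 = ((½)*(1/51)*38)*(-1/49716) + (-7507 - 12569)*(1/18698) = (19/51)*(-1/49716) - 20076*1/18698 = -19/2535516 - 10038/9349 = -25451687239/23704539084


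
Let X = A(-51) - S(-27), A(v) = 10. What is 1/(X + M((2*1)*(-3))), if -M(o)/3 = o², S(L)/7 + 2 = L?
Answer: 1/105 ≈ 0.0095238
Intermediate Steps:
S(L) = -14 + 7*L
M(o) = -3*o²
X = 213 (X = 10 - (-14 + 7*(-27)) = 10 - (-14 - 189) = 10 - 1*(-203) = 10 + 203 = 213)
1/(X + M((2*1)*(-3))) = 1/(213 - 3*((2*1)*(-3))²) = 1/(213 - 3*(2*(-3))²) = 1/(213 - 3*(-6)²) = 1/(213 - 3*36) = 1/(213 - 108) = 1/105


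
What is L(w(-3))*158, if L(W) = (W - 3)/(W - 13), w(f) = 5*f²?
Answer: 1659/8 ≈ 207.38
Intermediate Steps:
L(W) = (-3 + W)/(-13 + W)
L(w(-3))*158 = ((-3 + 5*(-3)²)/(-13 + 5*(-3)²))*158 = ((-3 + 5*9)/(-13 + 5*9))*158 = ((-3 + 45)/(-13 + 45))*158 = (42/32)*158 = ((1/32)*42)*158 = (21/16)*158 = 1659/8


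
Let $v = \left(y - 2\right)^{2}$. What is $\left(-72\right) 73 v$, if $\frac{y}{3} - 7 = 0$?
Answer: $-1897416$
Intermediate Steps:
$y = 21$ ($y = 21 + 3 \cdot 0 = 21 + 0 = 21$)
$v = 361$ ($v = \left(21 - 2\right)^{2} = 19^{2} = 361$)
$\left(-72\right) 73 v = \left(-72\right) 73 \cdot 361 = \left(-5256\right) 361 = -1897416$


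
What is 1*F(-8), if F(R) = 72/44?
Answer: 18/11 ≈ 1.6364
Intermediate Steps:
F(R) = 18/11 (F(R) = 72*(1/44) = 18/11)
1*F(-8) = 1*(18/11) = 18/11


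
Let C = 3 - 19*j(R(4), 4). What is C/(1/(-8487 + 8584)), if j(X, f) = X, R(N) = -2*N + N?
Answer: 7663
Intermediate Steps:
R(N) = -N
C = 79 (C = 3 - (-19)*4 = 3 - 19*(-4) = 3 + 76 = 79)
C/(1/(-8487 + 8584)) = 79/(1/(-8487 + 8584)) = 79/(1/97) = 79*97 = 7663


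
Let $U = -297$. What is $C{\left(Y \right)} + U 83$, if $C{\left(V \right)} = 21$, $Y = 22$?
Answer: $-24630$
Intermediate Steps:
$C{\left(Y \right)} + U 83 = 21 - 24651 = -24630$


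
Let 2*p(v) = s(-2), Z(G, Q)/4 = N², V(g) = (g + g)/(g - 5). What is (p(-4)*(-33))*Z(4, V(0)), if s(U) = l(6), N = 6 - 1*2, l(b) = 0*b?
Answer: 0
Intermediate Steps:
l(b) = 0
V(g) = 2*g/(-5 + g) (V(g) = (2*g)/(-5 + g) = 2*g/(-5 + g))
N = 4 (N = 6 - 2 = 4)
Z(G, Q) = 64 (Z(G, Q) = 4*4² = 4*16 = 64)
s(U) = 0
p(v) = 0 (p(v) = (½)*0 = 0)
(p(-4)*(-33))*Z(4, V(0)) = (0*(-33))*64 = 0*64 = 0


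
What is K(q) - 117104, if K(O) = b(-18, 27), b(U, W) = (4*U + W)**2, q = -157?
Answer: -115079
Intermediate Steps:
b(U, W) = (W + 4*U)**2
K(O) = 2025 (K(O) = (27 + 4*(-18))**2 = (27 - 72)**2 = (-45)**2 = 2025)
K(q) - 117104 = 2025 - 117104 = -115079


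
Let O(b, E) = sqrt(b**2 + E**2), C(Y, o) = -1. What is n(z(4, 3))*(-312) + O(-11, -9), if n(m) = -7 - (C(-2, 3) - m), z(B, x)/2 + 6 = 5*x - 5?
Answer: -624 + sqrt(202) ≈ -609.79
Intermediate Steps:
z(B, x) = -22 + 10*x (z(B, x) = -12 + 2*(5*x - 5) = -12 + 2*(-5 + 5*x) = -12 + (-10 + 10*x) = -22 + 10*x)
n(m) = -6 + m (n(m) = -7 - (-1 - m) = -7 + (1 + m) = -6 + m)
O(b, E) = sqrt(E**2 + b**2)
n(z(4, 3))*(-312) + O(-11, -9) = (-6 + (-22 + 10*3))*(-312) + sqrt((-9)**2 + (-11)**2) = (-6 + (-22 + 30))*(-312) + sqrt(81 + 121) = (-6 + 8)*(-312) + sqrt(202) = 2*(-312) + sqrt(202) = -624 + sqrt(202)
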